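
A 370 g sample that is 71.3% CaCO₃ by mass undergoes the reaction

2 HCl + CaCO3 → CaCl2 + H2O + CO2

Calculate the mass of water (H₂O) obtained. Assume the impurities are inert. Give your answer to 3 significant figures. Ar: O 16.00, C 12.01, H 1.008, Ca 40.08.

47.5 g

Mass of pure CaCO3 = 370 g × 0.713 = 263.8 g.
M(CaCO3) = 40.08 + 12.01 + 3(16.00) = 100.09 g/mol.
M(H2O) = 2(1.008) + 16.00 = 18.016 g/mol.
n(CaCO3) = 263.8 g / 100.09 g/mol = 2.636 mol.
From the equation the CaCO3:H2O mole ratio is 1:1, so n(H2O) = 2.636 × 1/1 = 2.636 mol.
Mass of H2O = 2.636 mol × 18.016 g/mol = 47.49 g.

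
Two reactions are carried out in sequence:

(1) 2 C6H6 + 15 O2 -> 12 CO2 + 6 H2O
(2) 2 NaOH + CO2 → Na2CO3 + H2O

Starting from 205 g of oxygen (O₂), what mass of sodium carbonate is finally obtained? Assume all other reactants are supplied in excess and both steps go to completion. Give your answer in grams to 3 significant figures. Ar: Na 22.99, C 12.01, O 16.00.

M(O2) = 2(16.00) = 32.00 g/mol.
M(Na2CO3) = 2(22.99) + 12.01 + 3(16.00) = 105.99 g/mol.
n(O2) = 205.0 / 32.00 = 6.406 mol.
Step 1 gives a 15:12 ratio of O2 to CO2, so n(CO2) = 5.125 mol.
In step 2 the CO2:Na2CO3 ratio is 1:1, so n(Na2CO3) = 5.125 mol.
Mass of Na2CO3 = 5.125 × 105.99 = 543.2 g.

543 g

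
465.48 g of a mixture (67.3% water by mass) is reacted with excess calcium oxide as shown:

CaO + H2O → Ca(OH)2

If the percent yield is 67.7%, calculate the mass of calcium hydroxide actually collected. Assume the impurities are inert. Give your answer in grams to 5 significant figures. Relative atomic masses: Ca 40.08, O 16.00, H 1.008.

Pure H2O available = 465.48 g × 0.673 = 313.268 g.
M(H2O) = 2(1.008) + 16.00 = 18.016 g/mol.
M(Ca(OH)2) = 40.08 + 2(16.00) + 2(1.008) = 74.096 g/mol.
n(H2O) = 313.268 g / 18.016 g/mol = 17.3883 mol.
From the equation the H2O:Ca(OH)2 mole ratio is 1:1, so n(Ca(OH)2) = 17.3883 × 1/1 = 17.3883 mol.
Mass of Ca(OH)2 = 17.3883 mol × 74.096 g/mol = 1288.41 g.
Actual mass collected = 1288.41 g × 0.677 = 872.250 g.

872.25 g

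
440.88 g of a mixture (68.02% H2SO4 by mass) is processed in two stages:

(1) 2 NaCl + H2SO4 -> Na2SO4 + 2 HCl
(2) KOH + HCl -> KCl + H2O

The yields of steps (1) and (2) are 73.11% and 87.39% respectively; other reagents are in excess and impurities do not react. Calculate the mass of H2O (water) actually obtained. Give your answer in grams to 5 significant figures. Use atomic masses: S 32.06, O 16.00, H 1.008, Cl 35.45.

70.392 g

Pure H2SO4 = 440.88 × 0.6802 = 299.887 g.
M(H2SO4) = 2(1.008) + 32.06 + 4(16.00) = 98.076 g/mol.
M(H2O) = 2(1.008) + 16.00 = 18.016 g/mol.
n(H2SO4) = 299.887 / 98.076 = 3.05770 mol.
Step 1 (H2SO4:HCl = 1:2): theoretical n(HCl) = 6.11539 mol; at 73.11% yield, n(HCl) = 4.47096 mol.
Step 2 (HCl:H2O = 1:1): theoretical n(H2O) = 4.47096 mol, so theoretical mass = 4.47096 × 18.016 = 80.5489 g.
At 87.39% yield, actual mass of H2O = 80.5489 × 0.8739 = 70.3917 g.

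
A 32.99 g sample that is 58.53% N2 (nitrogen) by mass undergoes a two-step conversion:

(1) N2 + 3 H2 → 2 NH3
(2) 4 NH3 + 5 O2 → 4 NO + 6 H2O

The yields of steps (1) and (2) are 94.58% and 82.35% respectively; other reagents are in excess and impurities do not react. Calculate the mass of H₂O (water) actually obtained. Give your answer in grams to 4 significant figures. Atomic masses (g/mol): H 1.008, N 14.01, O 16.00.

29.01 g

Pure N2 = 32.99 × 0.5853 = 19.309 g.
M(N2) = 2(14.01) = 28.02 g/mol.
M(H2O) = 2(1.008) + 16.00 = 18.016 g/mol.
n(N2) = 19.309 / 28.02 = 0.68912 mol.
Step 1 (N2:NH3 = 1:2): theoretical n(NH3) = 1.3782 mol; at 94.58% yield, n(NH3) = 1.3035 mol.
Step 2 (NH3:H2O = 4:6): theoretical n(H2O) = 1.9553 mol, so theoretical mass = 1.9553 × 18.016 = 35.227 g.
At 82.35% yield, actual mass of H2O = 35.227 × 0.8235 = 29.009 g.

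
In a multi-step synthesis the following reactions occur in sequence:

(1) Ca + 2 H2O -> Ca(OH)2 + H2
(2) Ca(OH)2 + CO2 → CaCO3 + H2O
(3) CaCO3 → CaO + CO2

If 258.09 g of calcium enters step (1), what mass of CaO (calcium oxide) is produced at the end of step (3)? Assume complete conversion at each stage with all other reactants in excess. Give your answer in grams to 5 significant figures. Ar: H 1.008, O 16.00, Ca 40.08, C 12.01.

M(Ca) = 40.08 g/mol.
M(CaO) = 40.08 + 16.00 = 56.08 g/mol.
n(Ca) = 258.09 / 40.08 = 6.43937 mol.
Reaction (1): Ca→Ca(OH)2 ratio 1:1 ⇒ n(Ca(OH)2) = 6.43937 mol.
Reaction (2): Ca(OH)2→CaCO3 ratio 1:1 ⇒ n(CaCO3) = 6.43937 mol.
Reaction (3): CaCO3→CaO ratio 1:1 ⇒ n(CaO) = 6.43937 mol.
Mass of CaO = 6.43937 × 56.08 = 361.120 g.

361.12 g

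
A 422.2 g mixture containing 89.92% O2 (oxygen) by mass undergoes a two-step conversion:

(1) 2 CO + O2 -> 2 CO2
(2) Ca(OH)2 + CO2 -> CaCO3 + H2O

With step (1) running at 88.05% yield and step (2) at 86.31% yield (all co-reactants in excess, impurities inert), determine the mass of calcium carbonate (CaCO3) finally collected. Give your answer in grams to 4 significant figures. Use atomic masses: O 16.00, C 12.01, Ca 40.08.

1805 g

Pure O2 = 422.2 × 0.8992 = 379.64 g.
M(O2) = 2(16.00) = 32.00 g/mol.
M(CaCO3) = 40.08 + 12.01 + 3(16.00) = 100.09 g/mol.
n(O2) = 379.64 / 32.00 = 11.864 mol.
Step 1 (O2:CO2 = 1:2): theoretical n(CO2) = 23.728 mol; at 88.05% yield, n(CO2) = 20.892 mol.
Step 2 (CO2:CaCO3 = 1:1): theoretical n(CaCO3) = 20.892 mol, so theoretical mass = 20.892 × 100.09 = 2091.1 g.
At 86.31% yield, actual mass of CaCO3 = 2091.1 × 0.8631 = 1804.8 g.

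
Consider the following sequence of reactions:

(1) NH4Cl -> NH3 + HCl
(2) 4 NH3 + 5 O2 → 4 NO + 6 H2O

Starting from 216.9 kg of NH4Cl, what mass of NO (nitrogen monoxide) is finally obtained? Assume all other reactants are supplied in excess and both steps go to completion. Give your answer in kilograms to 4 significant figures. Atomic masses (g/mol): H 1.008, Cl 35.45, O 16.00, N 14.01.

M(NH4Cl) = 14.01 + 4(1.008) + 35.45 = 53.492 g/mol.
M(NO) = 14.01 + 16.00 = 30.01 g/mol.
216.9 kg = 216900 g.
n(NH4Cl) = 216900 / 53.492 = 4054.8 mol.
Step 1 gives a 1:1 ratio of NH4Cl to NH3, so n(NH3) = 4054.8 mol.
In step 2 the NH3:NO ratio is 4:4, so n(NO) = 4054.8 mol.
Mass of NO = 4054.8 × 30.01 = 121680 g = 121.7 kg.

121.7 kg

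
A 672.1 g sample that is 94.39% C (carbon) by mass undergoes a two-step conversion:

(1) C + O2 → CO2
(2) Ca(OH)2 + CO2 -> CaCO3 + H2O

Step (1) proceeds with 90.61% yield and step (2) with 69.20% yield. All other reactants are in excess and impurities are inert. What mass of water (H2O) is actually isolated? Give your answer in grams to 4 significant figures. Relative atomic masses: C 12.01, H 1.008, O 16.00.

Pure C = 672.1 × 0.9439 = 634.40 g.
M(C) = 12.01 g/mol.
M(H2O) = 2(1.008) + 16.00 = 18.016 g/mol.
n(C) = 634.40 / 12.01 = 52.822 mol.
Step 1 (C:CO2 = 1:1): theoretical n(CO2) = 52.822 mol; at 90.61% yield, n(CO2) = 47.862 mol.
Step 2 (CO2:H2O = 1:1): theoretical n(H2O) = 47.862 mol, so theoretical mass = 47.862 × 18.016 = 862.29 g.
At 69.20% yield, actual mass of H2O = 862.29 × 0.6920 = 596.70 g.

596.7 g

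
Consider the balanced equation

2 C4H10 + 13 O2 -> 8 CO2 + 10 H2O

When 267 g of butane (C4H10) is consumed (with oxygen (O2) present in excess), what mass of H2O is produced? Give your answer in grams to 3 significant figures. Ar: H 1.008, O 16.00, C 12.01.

414 g

M(C4H10) = 4(12.01) + 10(1.008) = 58.12 g/mol.
M(H2O) = 2(1.008) + 16.00 = 18.016 g/mol.
n(C4H10) = 267.0 g / 58.12 g/mol = 4.594 mol.
From the equation the C4H10:H2O mole ratio is 2:10, so n(H2O) = 4.594 × 10/2 = 22.97 mol.
Mass of H2O = 22.97 mol × 18.016 g/mol = 413.8 g.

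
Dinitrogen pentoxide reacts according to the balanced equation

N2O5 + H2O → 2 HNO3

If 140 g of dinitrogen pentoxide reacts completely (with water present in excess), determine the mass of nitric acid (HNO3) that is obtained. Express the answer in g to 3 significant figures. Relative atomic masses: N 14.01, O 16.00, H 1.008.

M(N2O5) = 2(14.01) + 5(16.00) = 108.02 g/mol.
M(HNO3) = 1.008 + 14.01 + 3(16.00) = 63.018 g/mol.
n(N2O5) = 140.0 g / 108.02 g/mol = 1.296 mol.
From the equation the N2O5:HNO3 mole ratio is 1:2, so n(HNO3) = 1.296 × 2/1 = 2.592 mol.
Mass of HNO3 = 2.592 mol × 63.018 g/mol = 163.3 g.

163 g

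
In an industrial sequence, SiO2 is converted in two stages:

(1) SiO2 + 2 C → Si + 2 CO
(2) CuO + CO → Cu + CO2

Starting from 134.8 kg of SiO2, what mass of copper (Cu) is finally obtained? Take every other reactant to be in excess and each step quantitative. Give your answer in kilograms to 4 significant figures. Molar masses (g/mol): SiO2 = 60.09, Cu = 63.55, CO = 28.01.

134.8 kg = 134800 g.
n(SiO2) = 134800 / 60.09 = 2243.3 mol.
Step 1 gives a 1:2 ratio of SiO2 to CO, so n(CO) = 4486.6 mol.
In step 2 the CO:Cu ratio is 1:1, so n(Cu) = 4486.6 mol.
Mass of Cu = 4486.6 × 63.55 = 285120 g = 285.1 kg.

285.1 kg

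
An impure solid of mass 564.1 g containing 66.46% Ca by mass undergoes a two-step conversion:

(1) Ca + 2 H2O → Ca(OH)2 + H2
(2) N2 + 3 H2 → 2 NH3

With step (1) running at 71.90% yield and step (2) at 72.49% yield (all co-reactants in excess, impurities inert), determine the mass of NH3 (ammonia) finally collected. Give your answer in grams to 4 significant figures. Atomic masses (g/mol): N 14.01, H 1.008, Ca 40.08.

Pure Ca = 564.1 × 0.6646 = 374.90 g.
M(Ca) = 40.08 g/mol.
M(NH3) = 14.01 + 3(1.008) = 17.034 g/mol.
n(Ca) = 374.90 / 40.08 = 9.3538 mol.
Step 1 (Ca:H2 = 1:1): theoretical n(H2) = 9.3538 mol; at 71.90% yield, n(H2) = 6.7254 mol.
Step 2 (H2:NH3 = 3:2): theoretical n(NH3) = 4.4836 mol, so theoretical mass = 4.4836 × 17.034 = 76.374 g.
At 72.49% yield, actual mass of NH3 = 76.374 × 0.7249 = 55.363 g.

55.36 g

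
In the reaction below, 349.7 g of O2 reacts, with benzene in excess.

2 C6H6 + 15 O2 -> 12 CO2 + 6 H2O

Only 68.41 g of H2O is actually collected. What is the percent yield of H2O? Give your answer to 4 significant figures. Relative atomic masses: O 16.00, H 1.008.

86.87 %

M(O2) = 2(16.00) = 32.00 g/mol.
M(H2O) = 2(1.008) + 16.00 = 18.016 g/mol.
n(O2) = 349.70 g / 32.00 g/mol = 10.928 mol.
From the equation the O2:H2O mole ratio is 15:6, so n(H2O) = 10.928 × 6/15 = 4.3712 mol.
Mass of H2O = 4.3712 mol × 18.016 g/mol = 78.752 g.
This is the theoretical yield. Percent yield = 68.41 g / 78.752 g × 100% = 86.867%.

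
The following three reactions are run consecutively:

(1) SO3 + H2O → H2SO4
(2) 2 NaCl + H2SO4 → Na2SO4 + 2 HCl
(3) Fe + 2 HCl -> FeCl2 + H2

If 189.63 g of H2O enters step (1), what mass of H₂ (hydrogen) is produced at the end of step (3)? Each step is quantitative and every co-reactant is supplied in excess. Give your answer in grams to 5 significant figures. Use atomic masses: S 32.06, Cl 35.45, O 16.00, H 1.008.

21.220 g

M(H2O) = 2(1.008) + 16.00 = 18.016 g/mol.
M(H2) = 2(1.008) = 2.016 g/mol.
n(H2O) = 189.63 / 18.016 = 10.5256 mol.
Reaction (1): H2O→H2SO4 ratio 1:1 ⇒ n(H2SO4) = 10.5256 mol.
Reaction (2): H2SO4→HCl ratio 1:2 ⇒ n(HCl) = 21.0513 mol.
Reaction (3): HCl→H2 ratio 2:1 ⇒ n(H2) = 10.5256 mol.
Mass of H2 = 10.5256 × 2.016 = 21.2197 g.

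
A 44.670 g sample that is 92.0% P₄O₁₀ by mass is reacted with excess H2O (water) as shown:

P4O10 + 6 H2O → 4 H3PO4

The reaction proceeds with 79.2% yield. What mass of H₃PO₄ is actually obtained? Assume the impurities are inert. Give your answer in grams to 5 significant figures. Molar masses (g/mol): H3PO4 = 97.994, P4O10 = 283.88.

44.942 g

Pure P4O10 available = 44.670 g × 0.920 = 41.0964 g.
n(P4O10) = 41.0964 g / 283.88 g/mol = 0.144767 mol.
From the equation the P4O10:H3PO4 mole ratio is 1:4, so n(H3PO4) = 0.144767 × 4/1 = 0.579067 mol.
Mass of H3PO4 = 0.579067 mol × 97.994 g/mol = 56.7451 g.
Actual mass collected = 56.7451 g × 0.792 = 44.9421 g.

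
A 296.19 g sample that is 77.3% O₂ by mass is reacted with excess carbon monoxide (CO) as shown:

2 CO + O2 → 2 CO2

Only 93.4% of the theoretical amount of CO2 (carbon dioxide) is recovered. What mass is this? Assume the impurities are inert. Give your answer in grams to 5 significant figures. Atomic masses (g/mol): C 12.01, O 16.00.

Pure O2 available = 296.19 g × 0.773 = 228.955 g.
M(O2) = 2(16.00) = 32.00 g/mol.
M(CO2) = 12.01 + 2(16.00) = 44.01 g/mol.
n(O2) = 228.955 g / 32.00 g/mol = 7.15484 mol.
From the equation the O2:CO2 mole ratio is 1:2, so n(CO2) = 7.15484 × 2/1 = 14.3097 mol.
Mass of CO2 = 14.3097 mol × 44.01 g/mol = 629.769 g.
Actual mass collected = 629.769 g × 0.934 = 588.204 g.

588.20 g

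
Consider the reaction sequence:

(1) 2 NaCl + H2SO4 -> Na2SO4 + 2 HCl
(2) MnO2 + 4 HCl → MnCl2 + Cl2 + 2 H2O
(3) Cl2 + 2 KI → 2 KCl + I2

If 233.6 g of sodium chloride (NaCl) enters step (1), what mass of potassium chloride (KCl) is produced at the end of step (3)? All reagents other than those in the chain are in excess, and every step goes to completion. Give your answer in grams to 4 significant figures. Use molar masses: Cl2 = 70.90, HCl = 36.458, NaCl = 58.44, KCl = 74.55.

n(NaCl) = 233.6 / 58.44 = 3.9973 mol.
Reaction (1): NaCl→HCl ratio 2:2 ⇒ n(HCl) = 3.9973 mol.
Reaction (2): HCl→Cl2 ratio 4:1 ⇒ n(Cl2) = 0.99932 mol.
Reaction (3): Cl2→KCl ratio 1:2 ⇒ n(KCl) = 1.9986 mol.
Mass of KCl = 1.9986 × 74.55 = 149.00 g.

149.0 g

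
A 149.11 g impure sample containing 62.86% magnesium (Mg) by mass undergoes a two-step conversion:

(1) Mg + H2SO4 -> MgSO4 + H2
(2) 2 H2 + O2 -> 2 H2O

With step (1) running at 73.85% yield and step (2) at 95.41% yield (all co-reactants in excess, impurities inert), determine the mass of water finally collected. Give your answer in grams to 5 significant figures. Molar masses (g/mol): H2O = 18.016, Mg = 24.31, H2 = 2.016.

48.944 g

Pure Mg = 149.11 × 0.6286 = 93.7305 g.
n(Mg) = 93.7305 / 24.31 = 3.85564 mol.
Step 1 (Mg:H2 = 1:1): theoretical n(H2) = 3.85564 mol; at 73.85% yield, n(H2) = 2.84739 mol.
Step 2 (H2:H2O = 2:2): theoretical n(H2O) = 2.84739 mol, so theoretical mass = 2.84739 × 18.016 = 51.2985 g.
At 95.41% yield, actual mass of H2O = 51.2985 × 0.9541 = 48.9439 g.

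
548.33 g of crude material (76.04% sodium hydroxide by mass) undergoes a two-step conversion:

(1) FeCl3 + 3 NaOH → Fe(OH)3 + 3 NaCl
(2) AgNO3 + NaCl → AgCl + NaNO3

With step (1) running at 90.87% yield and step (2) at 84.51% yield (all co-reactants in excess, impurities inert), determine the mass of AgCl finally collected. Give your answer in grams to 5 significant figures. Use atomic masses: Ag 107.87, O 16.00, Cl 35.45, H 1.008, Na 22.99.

Pure NaOH = 548.33 × 0.7604 = 416.950 g.
M(NaOH) = 22.99 + 16.00 + 1.008 = 39.998 g/mol.
M(AgCl) = 107.87 + 35.45 = 143.32 g/mol.
n(NaOH) = 416.950 / 39.998 = 10.4243 mol.
Step 1 (NaOH:NaCl = 3:3): theoretical n(NaCl) = 10.4243 mol; at 90.87% yield, n(NaCl) = 9.47254 mol.
Step 2 (NaCl:AgCl = 1:1): theoretical n(AgCl) = 9.47254 mol, so theoretical mass = 9.47254 × 143.32 = 1357.60 g.
At 84.51% yield, actual mass of AgCl = 1357.60 × 0.8451 = 1147.31 g.

1147.3 g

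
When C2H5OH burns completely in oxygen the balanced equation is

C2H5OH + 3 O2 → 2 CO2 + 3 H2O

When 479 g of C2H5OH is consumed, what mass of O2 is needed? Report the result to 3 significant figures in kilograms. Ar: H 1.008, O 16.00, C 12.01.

M(C2H5OH) = 2(12.01) + 6(1.008) + 16.00 = 46.068 g/mol.
M(O2) = 2(16.00) = 32.00 g/mol.
n(C2H5OH) = 479.0 g / 46.068 g/mol = 10.40 mol.
From the equation the C2H5OH:O2 mole ratio is 1:3, so n(O2) = 10.40 × 3/1 = 31.19 mol.
Mass of O2 = 31.19 mol × 32.00 g/mol = 998.2 g.
Converting to kg: 998.2 g = 0.998 kg.

0.998 kg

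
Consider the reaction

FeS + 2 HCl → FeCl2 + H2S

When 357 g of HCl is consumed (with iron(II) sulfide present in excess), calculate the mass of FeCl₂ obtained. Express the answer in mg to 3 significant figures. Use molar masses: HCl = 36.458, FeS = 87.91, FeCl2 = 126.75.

621000 mg

n(HCl) = 357.0 g / 36.458 g/mol = 9.792 mol.
From the equation the HCl:FeCl2 mole ratio is 2:1, so n(FeCl2) = 9.792 × 1/2 = 4.896 mol.
Mass of FeCl2 = 4.896 mol × 126.75 g/mol = 620.6 g.
Converting to mg: 620.6 g = 621000 mg.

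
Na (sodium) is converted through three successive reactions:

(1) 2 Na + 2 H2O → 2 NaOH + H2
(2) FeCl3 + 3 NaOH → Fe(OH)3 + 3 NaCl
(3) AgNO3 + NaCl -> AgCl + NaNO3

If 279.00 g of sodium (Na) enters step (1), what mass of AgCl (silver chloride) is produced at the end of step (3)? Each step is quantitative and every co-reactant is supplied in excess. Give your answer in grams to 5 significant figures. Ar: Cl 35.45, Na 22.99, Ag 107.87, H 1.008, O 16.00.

M(Na) = 22.99 g/mol.
M(AgCl) = 107.87 + 35.45 = 143.32 g/mol.
n(Na) = 279.00 / 22.99 = 12.1357 mol.
Reaction (1): Na→NaOH ratio 2:2 ⇒ n(NaOH) = 12.1357 mol.
Reaction (2): NaOH→NaCl ratio 3:3 ⇒ n(NaCl) = 12.1357 mol.
Reaction (3): NaCl→AgCl ratio 1:1 ⇒ n(AgCl) = 12.1357 mol.
Mass of AgCl = 12.1357 × 143.32 = 1739.29 g.

1739.3 g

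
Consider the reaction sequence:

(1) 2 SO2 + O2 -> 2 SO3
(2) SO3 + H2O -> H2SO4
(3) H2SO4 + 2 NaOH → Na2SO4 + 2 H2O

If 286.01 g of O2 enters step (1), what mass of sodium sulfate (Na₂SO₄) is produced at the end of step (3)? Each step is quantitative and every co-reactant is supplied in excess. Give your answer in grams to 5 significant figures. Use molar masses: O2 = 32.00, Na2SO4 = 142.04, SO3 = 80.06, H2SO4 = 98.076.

n(O2) = 286.01 / 32.00 = 8.93781 mol.
Reaction (1): O2→SO3 ratio 1:2 ⇒ n(SO3) = 17.8756 mol.
Reaction (2): SO3→H2SO4 ratio 1:1 ⇒ n(H2SO4) = 17.8756 mol.
Reaction (3): H2SO4→Na2SO4 ratio 1:1 ⇒ n(Na2SO4) = 17.8756 mol.
Mass of Na2SO4 = 17.8756 × 142.04 = 2539.05 g.

2539.1 g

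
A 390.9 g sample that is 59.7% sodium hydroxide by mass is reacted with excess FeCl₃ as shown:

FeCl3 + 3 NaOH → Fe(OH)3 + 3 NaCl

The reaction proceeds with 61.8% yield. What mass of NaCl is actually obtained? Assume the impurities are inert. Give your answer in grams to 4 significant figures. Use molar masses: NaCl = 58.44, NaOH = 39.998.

210.7 g

Pure NaOH available = 390.9 g × 0.597 = 233.37 g.
n(NaOH) = 233.37 g / 39.998 g/mol = 5.8345 mol.
From the equation the NaOH:NaCl mole ratio is 3:3, so n(NaCl) = 5.8345 × 3/3 = 5.8345 mol.
Mass of NaCl = 5.8345 mol × 58.44 g/mol = 340.97 g.
Actual mass collected = 340.97 g × 0.618 = 210.72 g.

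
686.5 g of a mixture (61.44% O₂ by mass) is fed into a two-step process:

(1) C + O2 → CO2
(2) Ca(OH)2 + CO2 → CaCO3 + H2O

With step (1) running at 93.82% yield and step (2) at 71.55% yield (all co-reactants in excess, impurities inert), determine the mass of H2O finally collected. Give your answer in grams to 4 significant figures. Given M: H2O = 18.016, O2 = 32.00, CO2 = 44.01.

Pure O2 = 686.5 × 0.6144 = 421.79 g.
n(O2) = 421.79 / 32.00 = 13.181 mol.
Step 1 (O2:CO2 = 1:1): theoretical n(CO2) = 13.181 mol; at 93.82% yield, n(CO2) = 12.366 mol.
Step 2 (CO2:H2O = 1:1): theoretical n(H2O) = 12.366 mol, so theoretical mass = 12.366 × 18.016 = 222.79 g.
At 71.55% yield, actual mass of H2O = 222.79 × 0.7155 = 159.41 g.

159.4 g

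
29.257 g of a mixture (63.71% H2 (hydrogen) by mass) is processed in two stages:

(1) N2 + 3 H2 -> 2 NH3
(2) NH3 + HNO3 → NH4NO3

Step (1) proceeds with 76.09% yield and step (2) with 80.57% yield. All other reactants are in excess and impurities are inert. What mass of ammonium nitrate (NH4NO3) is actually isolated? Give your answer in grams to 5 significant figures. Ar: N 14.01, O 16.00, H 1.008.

Pure H2 = 29.257 × 0.6371 = 18.6396 g.
M(H2) = 2(1.008) = 2.016 g/mol.
M(NH4NO3) = 2(14.01) + 4(1.008) + 3(16.00) = 80.052 g/mol.
n(H2) = 18.6396 / 2.016 = 9.24585 mol.
Step 1 (H2:NH3 = 3:2): theoretical n(NH3) = 6.16390 mol; at 76.09% yield, n(NH3) = 4.69011 mol.
Step 2 (NH3:NH4NO3 = 1:1): theoretical n(NH4NO3) = 4.69011 mol, so theoretical mass = 4.69011 × 80.052 = 375.453 g.
At 80.57% yield, actual mass of NH4NO3 = 375.453 × 0.8057 = 302.502 g.

302.50 g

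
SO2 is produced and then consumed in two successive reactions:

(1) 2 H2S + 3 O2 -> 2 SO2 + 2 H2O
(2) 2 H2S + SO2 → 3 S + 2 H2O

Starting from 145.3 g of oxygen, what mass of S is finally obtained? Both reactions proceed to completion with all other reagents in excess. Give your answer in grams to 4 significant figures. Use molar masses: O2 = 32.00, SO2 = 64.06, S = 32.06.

291.1 g

n(O2) = 145.30 / 32.00 = 4.5406 mol.
Step 1 gives a 3:2 ratio of O2 to SO2, so n(SO2) = 3.0271 mol.
In step 2 the SO2:S ratio is 1:3, so n(S) = 9.0813 mol.
Mass of S = 9.0813 × 32.06 = 291.14 g.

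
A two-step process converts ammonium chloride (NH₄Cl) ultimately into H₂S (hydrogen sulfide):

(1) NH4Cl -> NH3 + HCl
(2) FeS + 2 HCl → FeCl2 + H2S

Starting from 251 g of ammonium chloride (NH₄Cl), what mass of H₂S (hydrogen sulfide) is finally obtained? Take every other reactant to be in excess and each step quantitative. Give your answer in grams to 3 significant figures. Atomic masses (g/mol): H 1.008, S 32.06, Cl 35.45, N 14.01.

79.9 g

M(NH4Cl) = 14.01 + 4(1.008) + 35.45 = 53.492 g/mol.
M(H2S) = 2(1.008) + 32.06 = 34.076 g/mol.
n(NH4Cl) = 251.0 / 53.492 = 4.692 mol.
Step 1 gives a 1:1 ratio of NH4Cl to HCl, so n(HCl) = 4.692 mol.
In step 2 the HCl:H2S ratio is 2:1, so n(H2S) = 2.346 mol.
Mass of H2S = 2.346 × 34.076 = 79.95 g.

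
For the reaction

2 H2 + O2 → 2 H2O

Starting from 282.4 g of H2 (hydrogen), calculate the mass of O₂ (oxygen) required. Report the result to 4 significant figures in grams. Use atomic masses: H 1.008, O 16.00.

M(H2) = 2(1.008) = 2.016 g/mol.
M(O2) = 2(16.00) = 32.00 g/mol.
n(H2) = 282.40 g / 2.016 g/mol = 140.08 mol.
From the equation the H2:O2 mole ratio is 2:1, so n(O2) = 140.08 × 1/2 = 70.040 mol.
Mass of O2 = 70.040 mol × 32.00 g/mol = 2241.3 g.

2241 g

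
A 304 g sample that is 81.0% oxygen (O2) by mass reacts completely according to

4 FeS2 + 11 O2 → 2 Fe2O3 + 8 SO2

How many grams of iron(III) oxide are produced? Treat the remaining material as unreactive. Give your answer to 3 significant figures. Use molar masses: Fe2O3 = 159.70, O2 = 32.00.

223 g

Mass of pure O2 = 304 g × 0.810 = 246.2 g.
n(O2) = 246.2 g / 32.00 g/mol = 7.695 mol.
From the equation the O2:Fe2O3 mole ratio is 11:2, so n(Fe2O3) = 7.695 × 2/11 = 1.399 mol.
Mass of Fe2O3 = 1.399 mol × 159.70 g/mol = 223.4 g.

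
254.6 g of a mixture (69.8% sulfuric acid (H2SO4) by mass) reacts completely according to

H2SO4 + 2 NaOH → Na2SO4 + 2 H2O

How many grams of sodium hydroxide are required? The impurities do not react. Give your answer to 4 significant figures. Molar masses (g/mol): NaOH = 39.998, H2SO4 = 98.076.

145.0 g

Mass of pure H2SO4 = 254.6 g × 0.698 = 177.71 g.
n(H2SO4) = 177.71 g / 98.076 g/mol = 1.8120 mol.
From the equation the H2SO4:NaOH mole ratio is 1:2, so n(NaOH) = 1.8120 × 2/1 = 3.6239 mol.
Mass of NaOH = 3.6239 mol × 39.998 g/mol = 144.95 g.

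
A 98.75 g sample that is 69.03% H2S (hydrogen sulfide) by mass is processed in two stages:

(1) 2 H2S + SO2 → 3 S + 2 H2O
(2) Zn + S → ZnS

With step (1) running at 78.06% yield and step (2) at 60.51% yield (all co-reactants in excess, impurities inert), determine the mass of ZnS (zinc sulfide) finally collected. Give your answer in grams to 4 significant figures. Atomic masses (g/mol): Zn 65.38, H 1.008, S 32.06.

138.1 g

Pure H2S = 98.75 × 0.6903 = 68.167 g.
M(H2S) = 2(1.008) + 32.06 = 34.076 g/mol.
M(ZnS) = 65.38 + 32.06 = 97.44 g/mol.
n(H2S) = 68.167 / 34.076 = 2.0004 mol.
Step 1 (H2S:S = 2:3): theoretical n(S) = 3.0007 mol; at 78.06% yield, n(S) = 2.3423 mol.
Step 2 (S:ZnS = 1:1): theoretical n(ZnS) = 2.3423 mol, so theoretical mass = 2.3423 × 97.44 = 228.24 g.
At 60.51% yield, actual mass of ZnS = 228.24 × 0.6051 = 138.11 g.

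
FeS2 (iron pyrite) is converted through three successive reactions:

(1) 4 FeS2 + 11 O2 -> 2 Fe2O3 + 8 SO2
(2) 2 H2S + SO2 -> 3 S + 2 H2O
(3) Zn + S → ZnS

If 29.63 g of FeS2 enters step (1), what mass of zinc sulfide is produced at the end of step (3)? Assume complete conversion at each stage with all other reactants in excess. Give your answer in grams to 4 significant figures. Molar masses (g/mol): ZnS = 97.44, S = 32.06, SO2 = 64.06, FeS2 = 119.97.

n(FeS2) = 29.63 / 119.97 = 0.24698 mol.
Reaction (1): FeS2→SO2 ratio 4:8 ⇒ n(SO2) = 0.49396 mol.
Reaction (2): SO2→S ratio 1:3 ⇒ n(S) = 1.4819 mol.
Reaction (3): S→ZnS ratio 1:1 ⇒ n(ZnS) = 1.4819 mol.
Mass of ZnS = 1.4819 × 97.44 = 144.39 g.

144.4 g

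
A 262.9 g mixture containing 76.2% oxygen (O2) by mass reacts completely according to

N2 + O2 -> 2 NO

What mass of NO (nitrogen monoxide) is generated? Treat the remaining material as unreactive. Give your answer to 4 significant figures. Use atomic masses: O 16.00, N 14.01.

375.7 g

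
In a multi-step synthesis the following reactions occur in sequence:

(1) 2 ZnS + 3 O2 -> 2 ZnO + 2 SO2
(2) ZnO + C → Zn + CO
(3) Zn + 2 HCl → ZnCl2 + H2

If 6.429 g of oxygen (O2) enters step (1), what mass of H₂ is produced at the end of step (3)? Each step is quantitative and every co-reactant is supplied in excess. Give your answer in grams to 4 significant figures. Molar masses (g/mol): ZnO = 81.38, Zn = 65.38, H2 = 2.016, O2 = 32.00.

0.2700 g

n(O2) = 6.429 / 32.00 = 0.20091 mol.
Reaction (1): O2→ZnO ratio 3:2 ⇒ n(ZnO) = 0.13394 mol.
Reaction (2): ZnO→Zn ratio 1:1 ⇒ n(Zn) = 0.13394 mol.
Reaction (3): Zn→H2 ratio 1:1 ⇒ n(H2) = 0.13394 mol.
Mass of H2 = 0.13394 × 2.016 = 0.27002 g.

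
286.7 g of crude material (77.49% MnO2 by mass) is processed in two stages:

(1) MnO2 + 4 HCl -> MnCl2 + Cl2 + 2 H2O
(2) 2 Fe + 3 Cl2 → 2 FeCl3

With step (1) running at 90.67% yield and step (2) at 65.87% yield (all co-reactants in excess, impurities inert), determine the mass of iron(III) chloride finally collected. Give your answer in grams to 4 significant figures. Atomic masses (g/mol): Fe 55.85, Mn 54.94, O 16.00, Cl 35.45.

Pure MnO2 = 286.7 × 0.7749 = 222.16 g.
M(MnO2) = 54.94 + 2(16.00) = 86.94 g/mol.
M(FeCl3) = 55.85 + 3(35.45) = 162.20 g/mol.
n(MnO2) = 222.16 / 86.94 = 2.5554 mol.
Step 1 (MnO2:Cl2 = 1:1): theoretical n(Cl2) = 2.5554 mol; at 90.67% yield, n(Cl2) = 2.3170 mol.
Step 2 (Cl2:FeCl3 = 3:2): theoretical n(FeCl3) = 1.5446 mol, so theoretical mass = 1.5446 × 162.20 = 250.54 g.
At 65.87% yield, actual mass of FeCl3 = 250.54 × 0.6587 = 165.03 g.

165.0 g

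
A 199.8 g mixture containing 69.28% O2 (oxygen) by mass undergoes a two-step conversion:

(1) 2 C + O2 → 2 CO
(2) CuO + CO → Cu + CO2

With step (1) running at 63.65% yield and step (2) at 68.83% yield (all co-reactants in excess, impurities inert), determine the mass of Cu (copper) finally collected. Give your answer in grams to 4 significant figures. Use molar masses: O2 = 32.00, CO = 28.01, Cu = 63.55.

240.9 g

Pure O2 = 199.8 × 0.6928 = 138.42 g.
n(O2) = 138.42 / 32.00 = 4.3257 mol.
Step 1 (O2:CO = 1:2): theoretical n(CO) = 8.6513 mol; at 63.65% yield, n(CO) = 5.5066 mol.
Step 2 (CO:Cu = 1:1): theoretical n(Cu) = 5.5066 mol, so theoretical mass = 5.5066 × 63.55 = 349.94 g.
At 68.83% yield, actual mass of Cu = 349.94 × 0.6883 = 240.87 g.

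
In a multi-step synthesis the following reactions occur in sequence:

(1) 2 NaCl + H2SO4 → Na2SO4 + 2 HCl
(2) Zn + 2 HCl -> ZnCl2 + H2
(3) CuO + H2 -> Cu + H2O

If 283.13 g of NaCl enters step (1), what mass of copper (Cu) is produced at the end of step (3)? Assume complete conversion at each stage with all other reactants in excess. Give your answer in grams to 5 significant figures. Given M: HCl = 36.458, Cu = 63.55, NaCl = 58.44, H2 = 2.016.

153.94 g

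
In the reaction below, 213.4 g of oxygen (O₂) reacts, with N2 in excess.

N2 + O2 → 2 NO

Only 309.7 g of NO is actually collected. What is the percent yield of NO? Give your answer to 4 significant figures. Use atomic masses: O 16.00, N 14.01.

M(O2) = 2(16.00) = 32.00 g/mol.
M(NO) = 14.01 + 16.00 = 30.01 g/mol.
n(O2) = 213.40 g / 32.00 g/mol = 6.6688 mol.
From the equation the O2:NO mole ratio is 1:2, so n(NO) = 6.6688 × 2/1 = 13.338 mol.
Mass of NO = 13.338 mol × 30.01 g/mol = 400.26 g.
This is the theoretical yield. Percent yield = 309.7 g / 400.26 g × 100% = 77.375%.

77.38 %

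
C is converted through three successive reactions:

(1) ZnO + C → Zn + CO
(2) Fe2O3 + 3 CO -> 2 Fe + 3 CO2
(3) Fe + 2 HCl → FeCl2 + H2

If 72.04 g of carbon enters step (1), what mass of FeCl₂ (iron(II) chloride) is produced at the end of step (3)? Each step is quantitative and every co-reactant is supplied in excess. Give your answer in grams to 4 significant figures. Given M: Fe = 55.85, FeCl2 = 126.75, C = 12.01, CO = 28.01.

506.9 g

n(C) = 72.04 / 12.01 = 5.9983 mol.
Reaction (1): C→CO ratio 1:1 ⇒ n(CO) = 5.9983 mol.
Reaction (2): CO→Fe ratio 3:2 ⇒ n(Fe) = 3.9989 mol.
Reaction (3): Fe→FeCl2 ratio 1:1 ⇒ n(FeCl2) = 3.9989 mol.
Mass of FeCl2 = 3.9989 × 126.75 = 506.86 g.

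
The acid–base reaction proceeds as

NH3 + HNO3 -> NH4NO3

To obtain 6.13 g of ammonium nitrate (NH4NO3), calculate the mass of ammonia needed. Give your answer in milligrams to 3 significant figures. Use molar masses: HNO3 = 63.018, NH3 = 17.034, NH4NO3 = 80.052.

n(NH4NO3) = 6.130 g / 80.052 g/mol = 0.07658 mol.
From the equation the NH4NO3:NH3 mole ratio is 1:1, so n(NH3) = 0.07658 × 1/1 = 0.07658 mol.
Mass of NH3 = 0.07658 mol × 17.034 g/mol = 1.304 g.
Converting to mg: 1.304 g = 1300 mg.

1300 mg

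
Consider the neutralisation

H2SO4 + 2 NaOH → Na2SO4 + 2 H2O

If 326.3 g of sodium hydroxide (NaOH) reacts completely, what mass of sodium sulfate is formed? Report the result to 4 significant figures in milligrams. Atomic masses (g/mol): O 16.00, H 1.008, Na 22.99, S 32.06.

579400 mg

M(NaOH) = 22.99 + 16.00 + 1.008 = 39.998 g/mol.
M(Na2SO4) = 2(22.99) + 32.06 + 4(16.00) = 142.04 g/mol.
n(NaOH) = 326.30 g / 39.998 g/mol = 8.1579 mol.
From the equation the NaOH:Na2SO4 mole ratio is 2:1, so n(Na2SO4) = 8.1579 × 1/2 = 4.0790 mol.
Mass of Na2SO4 = 4.0790 mol × 142.04 g/mol = 579.37 g.
Converting to mg: 579.37 g = 579400 mg.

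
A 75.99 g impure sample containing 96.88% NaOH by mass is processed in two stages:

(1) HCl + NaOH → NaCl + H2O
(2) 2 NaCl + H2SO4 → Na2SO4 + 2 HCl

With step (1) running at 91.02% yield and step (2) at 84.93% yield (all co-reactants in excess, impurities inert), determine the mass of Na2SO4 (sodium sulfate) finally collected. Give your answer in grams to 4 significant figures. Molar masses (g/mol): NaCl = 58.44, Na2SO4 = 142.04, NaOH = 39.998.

101.0 g

Pure NaOH = 75.99 × 0.9688 = 73.619 g.
n(NaOH) = 73.619 / 39.998 = 1.8406 mol.
Step 1 (NaOH:NaCl = 1:1): theoretical n(NaCl) = 1.8406 mol; at 91.02% yield, n(NaCl) = 1.6753 mol.
Step 2 (NaCl:Na2SO4 = 2:1): theoretical n(Na2SO4) = 0.83764 mol, so theoretical mass = 0.83764 × 142.04 = 118.98 g.
At 84.93% yield, actual mass of Na2SO4 = 118.98 × 0.8493 = 101.05 g.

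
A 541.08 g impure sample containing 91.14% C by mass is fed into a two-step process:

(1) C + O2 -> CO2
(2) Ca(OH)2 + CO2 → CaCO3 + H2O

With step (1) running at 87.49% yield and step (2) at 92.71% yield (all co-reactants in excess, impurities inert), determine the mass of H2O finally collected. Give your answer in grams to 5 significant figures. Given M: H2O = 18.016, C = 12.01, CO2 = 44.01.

600.03 g

Pure C = 541.08 × 0.9114 = 493.140 g.
n(C) = 493.140 / 12.01 = 41.0608 mol.
Step 1 (C:CO2 = 1:1): theoretical n(CO2) = 41.0608 mol; at 87.49% yield, n(CO2) = 35.9241 mol.
Step 2 (CO2:H2O = 1:1): theoretical n(H2O) = 35.9241 mol, so theoretical mass = 35.9241 × 18.016 = 647.209 g.
At 92.71% yield, actual mass of H2O = 647.209 × 0.9271 = 600.027 g.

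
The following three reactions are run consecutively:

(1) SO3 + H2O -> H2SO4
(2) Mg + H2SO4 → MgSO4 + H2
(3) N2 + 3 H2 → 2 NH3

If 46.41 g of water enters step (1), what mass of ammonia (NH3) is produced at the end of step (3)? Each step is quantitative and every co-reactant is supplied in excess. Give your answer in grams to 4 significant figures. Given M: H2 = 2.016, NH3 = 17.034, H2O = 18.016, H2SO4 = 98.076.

29.25 g

n(H2O) = 46.41 / 18.016 = 2.5760 mol.
Reaction (1): H2O→H2SO4 ratio 1:1 ⇒ n(H2SO4) = 2.5760 mol.
Reaction (2): H2SO4→H2 ratio 1:1 ⇒ n(H2) = 2.5760 mol.
Reaction (3): H2→NH3 ratio 3:2 ⇒ n(NH3) = 1.7174 mol.
Mass of NH3 = 1.7174 × 17.034 = 29.254 g.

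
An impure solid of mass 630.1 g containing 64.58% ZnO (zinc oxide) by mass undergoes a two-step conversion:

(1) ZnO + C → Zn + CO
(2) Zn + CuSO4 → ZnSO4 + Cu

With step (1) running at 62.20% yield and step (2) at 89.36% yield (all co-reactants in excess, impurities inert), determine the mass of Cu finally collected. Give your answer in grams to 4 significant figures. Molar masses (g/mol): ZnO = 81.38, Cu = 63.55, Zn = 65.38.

176.6 g

Pure ZnO = 630.1 × 0.6458 = 406.92 g.
n(ZnO) = 406.92 / 81.38 = 5.0002 mol.
Step 1 (ZnO:Zn = 1:1): theoretical n(Zn) = 5.0002 mol; at 62.20% yield, n(Zn) = 3.1101 mol.
Step 2 (Zn:Cu = 1:1): theoretical n(Cu) = 3.1101 mol, so theoretical mass = 3.1101 × 63.55 = 197.65 g.
At 89.36% yield, actual mass of Cu = 197.65 × 0.8936 = 176.62 g.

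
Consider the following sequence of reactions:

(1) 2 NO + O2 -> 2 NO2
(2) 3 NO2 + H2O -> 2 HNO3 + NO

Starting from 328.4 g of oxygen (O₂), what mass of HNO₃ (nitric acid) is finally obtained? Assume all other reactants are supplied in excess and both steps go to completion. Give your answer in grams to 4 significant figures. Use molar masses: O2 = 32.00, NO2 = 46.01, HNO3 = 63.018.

862.3 g

n(O2) = 328.40 / 32.00 = 10.262 mol.
Step 1 gives a 1:2 ratio of O2 to NO2, so n(NO2) = 20.525 mol.
In step 2 the NO2:HNO3 ratio is 3:2, so n(HNO3) = 13.683 mol.
Mass of HNO3 = 13.683 × 63.018 = 862.30 g.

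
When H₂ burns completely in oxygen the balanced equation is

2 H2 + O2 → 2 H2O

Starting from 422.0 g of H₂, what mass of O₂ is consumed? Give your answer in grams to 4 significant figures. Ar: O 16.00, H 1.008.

M(H2) = 2(1.008) = 2.016 g/mol.
M(O2) = 2(16.00) = 32.00 g/mol.
n(H2) = 422.00 g / 2.016 g/mol = 209.33 mol.
From the equation the H2:O2 mole ratio is 2:1, so n(O2) = 209.33 × 1/2 = 104.66 mol.
Mass of O2 = 104.66 mol × 32.00 g/mol = 3349.2 g.

3349 g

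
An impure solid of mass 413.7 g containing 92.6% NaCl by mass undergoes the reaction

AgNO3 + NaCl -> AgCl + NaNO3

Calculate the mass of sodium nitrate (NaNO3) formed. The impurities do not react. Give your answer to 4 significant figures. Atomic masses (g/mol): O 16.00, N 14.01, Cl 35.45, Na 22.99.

557.2 g

Mass of pure NaCl = 413.7 g × 0.926 = 383.09 g.
M(NaCl) = 22.99 + 35.45 = 58.44 g/mol.
M(NaNO3) = 22.99 + 14.01 + 3(16.00) = 85.00 g/mol.
n(NaCl) = 383.09 g / 58.44 g/mol = 6.5552 mol.
From the equation the NaCl:NaNO3 mole ratio is 1:1, so n(NaNO3) = 6.5552 × 1/1 = 6.5552 mol.
Mass of NaNO3 = 6.5552 mol × 85.00 g/mol = 557.19 g.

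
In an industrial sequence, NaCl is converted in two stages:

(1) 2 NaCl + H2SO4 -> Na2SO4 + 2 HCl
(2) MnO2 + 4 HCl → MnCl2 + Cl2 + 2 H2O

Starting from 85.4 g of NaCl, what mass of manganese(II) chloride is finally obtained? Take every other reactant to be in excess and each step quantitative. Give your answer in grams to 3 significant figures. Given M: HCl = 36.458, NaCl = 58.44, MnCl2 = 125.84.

46.0 g

n(NaCl) = 85.40 / 58.44 = 1.461 mol.
Step 1 gives a 2:2 ratio of NaCl to HCl, so n(HCl) = 1.461 mol.
In step 2 the HCl:MnCl2 ratio is 4:1, so n(MnCl2) = 0.3653 mol.
Mass of MnCl2 = 0.3653 × 125.84 = 45.97 g.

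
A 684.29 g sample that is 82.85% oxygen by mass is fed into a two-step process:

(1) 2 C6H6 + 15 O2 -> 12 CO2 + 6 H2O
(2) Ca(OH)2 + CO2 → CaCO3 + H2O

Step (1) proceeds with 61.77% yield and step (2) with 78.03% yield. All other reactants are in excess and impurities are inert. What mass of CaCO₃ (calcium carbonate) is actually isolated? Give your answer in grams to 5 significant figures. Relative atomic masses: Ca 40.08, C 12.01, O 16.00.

Pure O2 = 684.29 × 0.8285 = 566.934 g.
M(O2) = 2(16.00) = 32.00 g/mol.
M(CaCO3) = 40.08 + 12.01 + 3(16.00) = 100.09 g/mol.
n(O2) = 566.934 / 32.00 = 17.7167 mol.
Step 1 (O2:CO2 = 15:12): theoretical n(CO2) = 14.1734 mol; at 61.77% yield, n(CO2) = 8.75488 mol.
Step 2 (CO2:CaCO3 = 1:1): theoretical n(CaCO3) = 8.75488 mol, so theoretical mass = 8.75488 × 100.09 = 876.276 g.
At 78.03% yield, actual mass of CaCO3 = 876.276 × 0.7803 = 683.758 g.

683.76 g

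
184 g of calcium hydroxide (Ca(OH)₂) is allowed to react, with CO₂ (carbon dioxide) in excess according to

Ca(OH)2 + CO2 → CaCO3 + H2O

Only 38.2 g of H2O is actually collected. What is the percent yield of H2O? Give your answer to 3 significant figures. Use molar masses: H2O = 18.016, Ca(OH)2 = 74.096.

n(Ca(OH)2) = 184.0 g / 74.096 g/mol = 2.483 mol.
From the equation the Ca(OH)2:H2O mole ratio is 1:1, so n(H2O) = 2.483 × 1/1 = 2.483 mol.
Mass of H2O = 2.483 mol × 18.016 g/mol = 44.74 g.
This is the theoretical yield. Percent yield = 38.2 g / 44.74 g × 100% = 85.39%.

85.4 %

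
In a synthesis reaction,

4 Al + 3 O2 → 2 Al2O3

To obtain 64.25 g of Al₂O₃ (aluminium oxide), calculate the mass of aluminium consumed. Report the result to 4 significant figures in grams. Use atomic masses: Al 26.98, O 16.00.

34.00 g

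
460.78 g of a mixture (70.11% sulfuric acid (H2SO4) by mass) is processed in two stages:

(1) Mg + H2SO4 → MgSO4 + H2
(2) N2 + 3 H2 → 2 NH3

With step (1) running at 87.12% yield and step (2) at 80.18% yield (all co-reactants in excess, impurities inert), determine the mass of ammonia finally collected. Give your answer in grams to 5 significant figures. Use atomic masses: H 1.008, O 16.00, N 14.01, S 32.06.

Pure H2SO4 = 460.78 × 0.7011 = 323.053 g.
M(H2SO4) = 2(1.008) + 32.06 + 4(16.00) = 98.076 g/mol.
M(NH3) = 14.01 + 3(1.008) = 17.034 g/mol.
n(H2SO4) = 323.053 / 98.076 = 3.29390 mol.
Step 1 (H2SO4:H2 = 1:1): theoretical n(H2) = 3.29390 mol; at 87.12% yield, n(H2) = 2.86965 mol.
Step 2 (H2:NH3 = 3:2): theoretical n(NH3) = 1.91310 mol, so theoretical mass = 1.91310 × 17.034 = 32.5877 g.
At 80.18% yield, actual mass of NH3 = 32.5877 × 0.8018 = 26.1288 g.

26.129 g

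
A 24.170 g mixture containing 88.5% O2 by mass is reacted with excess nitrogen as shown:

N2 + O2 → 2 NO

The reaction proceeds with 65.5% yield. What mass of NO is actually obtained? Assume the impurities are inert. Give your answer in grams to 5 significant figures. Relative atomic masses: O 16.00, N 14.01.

Pure O2 available = 24.170 g × 0.885 = 21.3905 g.
M(O2) = 2(16.00) = 32.00 g/mol.
M(NO) = 14.01 + 16.00 = 30.01 g/mol.
n(O2) = 21.3905 g / 32.00 g/mol = 0.668452 mol.
From the equation the O2:NO mole ratio is 1:2, so n(NO) = 0.668452 × 2/1 = 1.33690 mol.
Mass of NO = 1.33690 mol × 30.01 g/mol = 40.1205 g.
Actual mass collected = 40.1205 g × 0.655 = 26.2789 g.

26.279 g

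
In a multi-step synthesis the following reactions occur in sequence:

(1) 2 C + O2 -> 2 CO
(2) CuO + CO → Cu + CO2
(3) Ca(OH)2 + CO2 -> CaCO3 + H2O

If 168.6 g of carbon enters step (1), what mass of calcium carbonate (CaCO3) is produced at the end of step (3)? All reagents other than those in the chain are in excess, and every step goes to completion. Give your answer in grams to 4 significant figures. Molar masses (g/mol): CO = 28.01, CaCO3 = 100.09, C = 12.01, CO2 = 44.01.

n(C) = 168.6 / 12.01 = 14.038 mol.
Reaction (1): C→CO ratio 2:2 ⇒ n(CO) = 14.038 mol.
Reaction (2): CO→CO2 ratio 1:1 ⇒ n(CO2) = 14.038 mol.
Reaction (3): CO2→CaCO3 ratio 1:1 ⇒ n(CaCO3) = 14.038 mol.
Mass of CaCO3 = 14.038 × 100.09 = 1405.1 g.

1405 g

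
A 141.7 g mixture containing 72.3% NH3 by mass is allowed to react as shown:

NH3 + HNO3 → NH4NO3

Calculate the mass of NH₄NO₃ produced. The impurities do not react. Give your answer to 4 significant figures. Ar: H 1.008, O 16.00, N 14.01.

Mass of pure NH3 = 141.7 g × 0.723 = 102.45 g.
M(NH3) = 14.01 + 3(1.008) = 17.034 g/mol.
M(NH4NO3) = 2(14.01) + 4(1.008) + 3(16.00) = 80.052 g/mol.
n(NH3) = 102.45 g / 17.034 g/mol = 6.0144 mol.
From the equation the NH3:NH4NO3 mole ratio is 1:1, so n(NH4NO3) = 6.0144 × 1/1 = 6.0144 mol.
Mass of NH4NO3 = 6.0144 mol × 80.052 g/mol = 481.46 g.

481.5 g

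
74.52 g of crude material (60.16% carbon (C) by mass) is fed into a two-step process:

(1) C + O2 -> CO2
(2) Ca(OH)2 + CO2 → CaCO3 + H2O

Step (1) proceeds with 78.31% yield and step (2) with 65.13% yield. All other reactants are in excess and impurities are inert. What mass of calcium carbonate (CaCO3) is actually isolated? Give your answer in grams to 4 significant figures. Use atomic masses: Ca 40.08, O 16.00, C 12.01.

190.6 g

Pure C = 74.52 × 0.6016 = 44.831 g.
M(C) = 12.01 g/mol.
M(CaCO3) = 40.08 + 12.01 + 3(16.00) = 100.09 g/mol.
n(C) = 44.831 / 12.01 = 3.7328 mol.
Step 1 (C:CO2 = 1:1): theoretical n(CO2) = 3.7328 mol; at 78.31% yield, n(CO2) = 2.9232 mol.
Step 2 (CO2:CaCO3 = 1:1): theoretical n(CaCO3) = 2.9232 mol, so theoretical mass = 2.9232 × 100.09 = 292.58 g.
At 65.13% yield, actual mass of CaCO3 = 292.58 × 0.6513 = 190.56 g.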